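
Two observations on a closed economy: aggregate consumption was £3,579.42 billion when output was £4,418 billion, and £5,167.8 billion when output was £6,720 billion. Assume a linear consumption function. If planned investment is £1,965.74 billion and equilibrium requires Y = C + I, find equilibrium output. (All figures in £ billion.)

Y = 8054

MPC = (5167.8 − 3579.42)/(6720 − 4418) = 1588.38/2302 = 0.69
a = 3579.42 − 0.69(4418) = 531
Equilibrium: Y = 531 + 0.69Y + 1965.74
0.31Y = 2496.74, so Y = 2496.74/0.31 = 8054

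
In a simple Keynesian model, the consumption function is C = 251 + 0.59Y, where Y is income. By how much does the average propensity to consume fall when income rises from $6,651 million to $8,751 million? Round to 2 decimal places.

ΔAPC = 0.01

At Y = 6651: C = 251 + 0.59(6651) = 4175.09, APC = 4175.09/6651 = 0.628
At Y = 8751: C = 5414.09, APC = 5414.09/8751 = 0.619
Fall in APC = 0.628 − 0.619 = 0.009 ≈ 0.01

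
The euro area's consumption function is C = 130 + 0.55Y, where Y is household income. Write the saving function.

S = Y − C = Y − (130 + 0.55Y) = -130 + (1 − 0.55)Y

S = -130 + 0.45Y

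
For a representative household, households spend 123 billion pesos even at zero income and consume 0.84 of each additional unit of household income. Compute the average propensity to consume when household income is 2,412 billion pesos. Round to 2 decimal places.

C = 123 + 0.84(2412) = 2149.08
APC = C/Y = 2149.08/2412 = 0.89

APC = 0.89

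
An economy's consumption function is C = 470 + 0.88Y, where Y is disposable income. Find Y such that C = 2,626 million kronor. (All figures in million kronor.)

Y = 2450

470 + 0.88Y = 2626
0.88Y = 2156, so Y = 2156/0.88 = 2450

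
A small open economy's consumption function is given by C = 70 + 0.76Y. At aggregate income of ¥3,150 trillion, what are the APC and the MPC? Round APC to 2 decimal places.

MPC = 0.76 (the slope of the consumption function)
C = 70 + 0.76(3150) = 2464, so APC = 2464/3150 = 0.78

APC = 0.78; MPC = 0.76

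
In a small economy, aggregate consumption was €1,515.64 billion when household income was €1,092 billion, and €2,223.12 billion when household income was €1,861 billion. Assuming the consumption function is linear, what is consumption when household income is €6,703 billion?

MPC = (2223.12 − 1515.64)/(1861 − 1092) = 707.48/769 = 0.92
a = 1515.64 − 0.92(1092) = 1515.64 − 1004.64 = 511
C = 511 + 0.92(6703) = 511 + 6166.76 = 6677.76

C = 6677.76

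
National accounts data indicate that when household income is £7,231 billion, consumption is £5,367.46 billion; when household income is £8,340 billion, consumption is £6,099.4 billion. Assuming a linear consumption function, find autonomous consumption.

MPC = ΔC/ΔY = (6099.4 − 5367.46)/(8340 − 7231) = 731.94/1109 = 0.66
a = C − MPC·Y = 5367.46 − 0.66(7231) = 5367.46 − 4772.46 = 595

a = 595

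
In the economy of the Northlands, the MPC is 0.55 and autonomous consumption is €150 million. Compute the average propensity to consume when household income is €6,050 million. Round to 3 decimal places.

APC = 0.575

C = 150 + 0.55(6050) = 3477.5
APC = C/Y = 3477.5/6050 = 0.575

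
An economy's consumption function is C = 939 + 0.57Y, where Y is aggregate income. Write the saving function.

S = -939 + 0.43Y

S = Y − C = Y − (939 + 0.57Y) = -939 + (1 − 0.57)Y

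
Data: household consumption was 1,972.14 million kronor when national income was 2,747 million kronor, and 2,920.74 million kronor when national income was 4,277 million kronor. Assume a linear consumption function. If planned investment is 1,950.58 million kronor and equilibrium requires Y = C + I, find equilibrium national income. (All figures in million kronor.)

Y = 5841

MPC = (2920.74 − 1972.14)/(4277 − 2747) = 948.6/1530 = 0.62
a = 1972.14 − 0.62(2747) = 269
Equilibrium: Y = 269 + 0.62Y + 1950.58
0.38Y = 2219.58, so Y = 2219.58/0.38 = 5841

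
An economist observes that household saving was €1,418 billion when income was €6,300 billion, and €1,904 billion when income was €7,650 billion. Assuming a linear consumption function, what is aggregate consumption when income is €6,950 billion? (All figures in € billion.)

C = 5298

MPS = ΔS/ΔY = (1904 − 1418)/(7650 − 6300) = 486/1350 = 0.36
MPC = 1 − MPS = 0.64
Autonomous saving = 1418 − 0.36(6300) = -850, so a = 850
C = 850 + 0.64(6950) = 850 + 4448 = 5298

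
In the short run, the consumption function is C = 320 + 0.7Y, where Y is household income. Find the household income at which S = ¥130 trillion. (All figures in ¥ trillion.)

S = Y − C = -320 + 0.3Y
-320 + 0.3Y = 130, so 0.3Y = 450 and Y = 1500

Y = 1500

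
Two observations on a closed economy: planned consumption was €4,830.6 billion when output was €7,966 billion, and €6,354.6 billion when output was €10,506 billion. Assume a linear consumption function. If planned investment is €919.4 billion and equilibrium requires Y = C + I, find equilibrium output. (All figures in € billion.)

Y = 2426

MPC = (6354.6 − 4830.6)/(10506 − 7966) = 1524/2540 = 0.6
a = 4830.6 − 0.6(7966) = 51
Equilibrium: Y = 51 + 0.6Y + 919.4
0.4Y = 970.4, so Y = 970.4/0.4 = 2426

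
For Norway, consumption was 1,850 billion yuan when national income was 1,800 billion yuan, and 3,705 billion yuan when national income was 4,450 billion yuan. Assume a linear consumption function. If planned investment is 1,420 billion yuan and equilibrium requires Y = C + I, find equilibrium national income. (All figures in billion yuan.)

MPC = (3705 − 1850)/(4450 − 1800) = 1855/2650 = 0.7
a = 1850 − 0.7(1800) = 590
Equilibrium: Y = 590 + 0.7Y + 1420
0.3Y = 2010, so Y = 2010/0.3 = 6700

Y = 6700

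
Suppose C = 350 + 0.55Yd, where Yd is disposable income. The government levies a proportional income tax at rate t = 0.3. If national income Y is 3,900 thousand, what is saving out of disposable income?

S = 878.5

Yd = (1 − 0.3)(3900) = 0.7(3900) = 2730
C = 350 + 0.55(2730) = 350 + 1501.5 = 1851.5
S = Yd − C = 2730 − 1851.5 = 878.5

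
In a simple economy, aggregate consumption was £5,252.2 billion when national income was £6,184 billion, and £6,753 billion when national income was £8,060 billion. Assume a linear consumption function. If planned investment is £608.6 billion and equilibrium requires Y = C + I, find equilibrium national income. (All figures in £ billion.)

Y = 4568

MPC = (6753 − 5252.2)/(8060 − 6184) = 1500.8/1876 = 0.8
a = 5252.2 − 0.8(6184) = 305
Equilibrium: Y = 305 + 0.8Y + 608.6
0.2Y = 913.6, so Y = 913.6/0.2 = 4568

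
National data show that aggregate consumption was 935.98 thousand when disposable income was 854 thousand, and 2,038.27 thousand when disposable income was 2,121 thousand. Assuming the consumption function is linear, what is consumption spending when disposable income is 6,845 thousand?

C = 6148.15

MPC = (2038.27 − 935.98)/(2121 − 854) = 1102.29/1267 = 0.87
a = 935.98 − 0.87(854) = 935.98 − 742.98 = 193
C = 193 + 0.87(6845) = 193 + 5955.15 = 6148.15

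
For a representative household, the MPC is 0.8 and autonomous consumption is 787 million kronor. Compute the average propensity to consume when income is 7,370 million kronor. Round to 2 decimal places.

C = 787 + 0.8(7370) = 6683
APC = C/Y = 6683/7370 = 0.91

APC = 0.91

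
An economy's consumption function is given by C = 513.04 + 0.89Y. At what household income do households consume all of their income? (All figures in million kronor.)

At break-even, C = Y: 513.04 + 0.89Y = Y
0.11Y = 513.04, so Y = 513.04/0.11 = 4664

Y = 4664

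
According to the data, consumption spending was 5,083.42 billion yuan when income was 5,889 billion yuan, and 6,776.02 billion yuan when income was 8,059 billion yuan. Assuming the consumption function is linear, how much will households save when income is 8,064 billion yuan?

S = 1284.08

MPC = (6776.02 − 5083.42)/(8059 − 5889) = 1692.6/2170 = 0.78
a = 5083.42 − 0.78(5889) = 5083.42 − 4593.42 = 490
C = 490 + 0.78(8064) = 6779.92
S = 8064 − 6779.92 = 1284.08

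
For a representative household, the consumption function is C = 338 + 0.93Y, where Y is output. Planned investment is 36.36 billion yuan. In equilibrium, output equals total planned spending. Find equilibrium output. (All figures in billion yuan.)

Y = 5348

Y = C + I = 338 + 0.93Y + 36.36
Y − 0.93Y = 374.36
0.07Y = 374.36, so Y = 374.36/0.07 = 5348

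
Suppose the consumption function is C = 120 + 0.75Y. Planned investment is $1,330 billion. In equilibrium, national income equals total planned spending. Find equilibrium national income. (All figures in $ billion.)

Y = 5800

Y = C + I = 120 + 0.75Y + 1330
Y − 0.75Y = 1450
0.25Y = 1450, so Y = 1450/0.25 = 5800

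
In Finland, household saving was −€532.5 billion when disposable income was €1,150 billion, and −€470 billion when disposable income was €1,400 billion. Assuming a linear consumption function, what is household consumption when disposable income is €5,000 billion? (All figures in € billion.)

C = 4570

MPS = ΔS/ΔY = (-470 − (-532.5))/(1400 − 1150) = 62.5/250 = 0.25
MPC = 1 − MPS = 0.75
Autonomous saving = -532.5 − 0.25(1150) = -820, so a = 820
C = 820 + 0.75(5000) = 820 + 3750 = 4570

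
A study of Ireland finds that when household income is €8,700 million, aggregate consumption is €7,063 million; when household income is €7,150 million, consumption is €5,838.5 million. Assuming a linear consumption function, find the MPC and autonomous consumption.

MPC = ΔC/ΔY = (7063 − 5838.5)/(8700 − 7150) = 1224.5/1550 = 0.79
a = C − MPC·Y = 5838.5 − 0.79(7150) = 5838.5 − 5648.5 = 190

MPC = 0.79; a = 190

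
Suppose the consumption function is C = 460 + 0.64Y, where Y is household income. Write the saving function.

S = -460 + 0.36Y

S = Y − C = Y − (460 + 0.64Y) = -460 + (1 − 0.64)Y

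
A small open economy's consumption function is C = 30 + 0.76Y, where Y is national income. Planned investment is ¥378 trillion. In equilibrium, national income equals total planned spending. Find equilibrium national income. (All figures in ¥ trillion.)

Y = 1700

Y = C + I = 30 + 0.76Y + 378
Y − 0.76Y = 408
0.24Y = 408, so Y = 408/0.24 = 1700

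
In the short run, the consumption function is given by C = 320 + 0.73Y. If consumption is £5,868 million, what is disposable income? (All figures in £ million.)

320 + 0.73Y = 5868
0.73Y = 5548, so Y = 5548/0.73 = 7600

Y = 7600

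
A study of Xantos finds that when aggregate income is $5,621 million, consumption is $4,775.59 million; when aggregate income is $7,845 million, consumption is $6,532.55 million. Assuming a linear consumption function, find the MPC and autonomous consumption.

MPC = 0.79; a = 335

MPC = ΔC/ΔY = (6532.55 − 4775.59)/(7845 − 5621) = 1756.96/2224 = 0.79
a = C − MPC·Y = 4775.59 − 0.79(5621) = 4775.59 − 4440.59 = 335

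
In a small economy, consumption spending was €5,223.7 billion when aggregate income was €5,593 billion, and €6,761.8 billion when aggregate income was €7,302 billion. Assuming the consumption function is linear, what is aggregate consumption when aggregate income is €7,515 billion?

C = 6953.5

MPC = (6761.8 − 5223.7)/(7302 − 5593) = 1538.1/1709 = 0.9
a = 5223.7 − 0.9(5593) = 5223.7 − 5033.7 = 190
C = 190 + 0.9(7515) = 190 + 6763.5 = 6953.5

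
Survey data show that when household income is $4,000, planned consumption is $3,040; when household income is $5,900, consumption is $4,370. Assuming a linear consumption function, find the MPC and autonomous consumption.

MPC = 0.7; a = 240

MPC = ΔC/ΔY = (4370 − 3040)/(5900 − 4000) = 1330/1900 = 0.7
a = C − MPC·Y = 3040 − 0.7(4000) = 3040 − 2800 = 240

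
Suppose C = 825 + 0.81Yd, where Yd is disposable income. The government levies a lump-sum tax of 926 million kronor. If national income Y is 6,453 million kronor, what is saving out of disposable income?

S = 225.13

Yd = Y − T = 6453 − 926 = 5527
C = 825 + 0.81(5527) = 825 + 4476.87 = 5301.87
S = Yd − C = 5527 − 5301.87 = 225.13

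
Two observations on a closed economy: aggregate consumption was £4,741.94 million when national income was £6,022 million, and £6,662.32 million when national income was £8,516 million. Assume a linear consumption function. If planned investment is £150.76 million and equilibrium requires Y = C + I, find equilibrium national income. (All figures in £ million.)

MPC = (6662.32 − 4741.94)/(8516 − 6022) = 1920.38/2494 = 0.77
a = 4741.94 − 0.77(6022) = 105
Equilibrium: Y = 105 + 0.77Y + 150.76
0.23Y = 255.76, so Y = 255.76/0.23 = 1112

Y = 1112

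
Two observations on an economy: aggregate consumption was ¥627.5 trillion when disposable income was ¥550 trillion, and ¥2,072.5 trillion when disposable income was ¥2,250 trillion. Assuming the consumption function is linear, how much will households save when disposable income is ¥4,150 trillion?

S = 462.5

MPC = (2072.5 − 627.5)/(2250 − 550) = 1445/1700 = 0.85
a = 627.5 − 0.85(550) = 627.5 − 467.5 = 160
C = 160 + 0.85(4150) = 3687.5
S = 4150 − 3687.5 = 462.5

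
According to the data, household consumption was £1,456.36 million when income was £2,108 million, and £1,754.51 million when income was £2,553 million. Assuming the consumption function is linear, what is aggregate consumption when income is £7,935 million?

C = 5360.45

MPC = (1754.51 − 1456.36)/(2553 − 2108) = 298.15/445 = 0.67
a = 1456.36 − 0.67(2108) = 1456.36 − 1412.36 = 44
C = 44 + 0.67(7935) = 44 + 5316.45 = 5360.45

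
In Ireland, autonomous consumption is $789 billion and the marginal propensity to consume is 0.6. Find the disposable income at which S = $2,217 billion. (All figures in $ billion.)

Y = 7515

S = Y − C = -789 + 0.4Y
-789 + 0.4Y = 2217, so 0.4Y = 3006 and Y = 7515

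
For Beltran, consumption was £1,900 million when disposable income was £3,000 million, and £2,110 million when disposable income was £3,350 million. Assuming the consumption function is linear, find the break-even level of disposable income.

MPC = (2110 − 1900)/(3350 − 3000) = 210/350 = 0.6
a = 1900 − 0.6(3000) = 1900 − 1800 = 100
Break-even: Y = a/(1−MPC) = 100/0.4 = 250

Y = 250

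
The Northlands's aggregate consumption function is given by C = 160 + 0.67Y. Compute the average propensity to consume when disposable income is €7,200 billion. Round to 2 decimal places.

C = 160 + 0.67(7200) = 4984
APC = C/Y = 4984/7200 = 0.69

APC = 0.69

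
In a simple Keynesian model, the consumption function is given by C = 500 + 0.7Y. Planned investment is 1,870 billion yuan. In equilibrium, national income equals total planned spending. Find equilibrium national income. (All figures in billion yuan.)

Y = 7900

Y = C + I = 500 + 0.7Y + 1870
Y − 0.7Y = 2370
0.3Y = 2370, so Y = 2370/0.3 = 7900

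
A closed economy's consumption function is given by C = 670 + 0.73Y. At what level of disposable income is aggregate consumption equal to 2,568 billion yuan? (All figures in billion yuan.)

Y = 2600

670 + 0.73Y = 2568
0.73Y = 1898, so Y = 1898/0.73 = 2600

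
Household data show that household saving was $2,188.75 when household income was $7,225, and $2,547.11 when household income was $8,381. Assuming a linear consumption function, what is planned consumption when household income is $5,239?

C = 3665.91

MPS = ΔS/ΔY = (2547.11 − 2188.75)/(8381 − 7225) = 358.36/1156 = 0.31
MPC = 1 − MPS = 0.69
Autonomous saving = 2188.75 − 0.31(7225) = -51, so a = 51
C = 51 + 0.69(5239) = 51 + 3614.91 = 3665.91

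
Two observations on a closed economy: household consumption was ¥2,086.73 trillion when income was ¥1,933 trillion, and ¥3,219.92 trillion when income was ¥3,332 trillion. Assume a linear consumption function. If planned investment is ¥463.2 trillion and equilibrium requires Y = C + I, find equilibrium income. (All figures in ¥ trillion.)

Y = 5180

MPC = (3219.92 − 2086.73)/(3332 − 1933) = 1133.19/1399 = 0.81
a = 2086.73 − 0.81(1933) = 521
Equilibrium: Y = 521 + 0.81Y + 463.2
0.19Y = 984.2, so Y = 984.2/0.19 = 5180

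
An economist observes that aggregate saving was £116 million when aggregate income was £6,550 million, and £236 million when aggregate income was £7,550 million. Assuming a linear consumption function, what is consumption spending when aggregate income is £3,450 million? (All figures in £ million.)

MPS = ΔS/ΔY = (236 − 116)/(7550 − 6550) = 120/1000 = 0.12
MPC = 1 − MPS = 0.88
Autonomous saving = 116 − 0.12(6550) = -670, so a = 670
C = 670 + 0.88(3450) = 670 + 3036 = 3706

C = 3706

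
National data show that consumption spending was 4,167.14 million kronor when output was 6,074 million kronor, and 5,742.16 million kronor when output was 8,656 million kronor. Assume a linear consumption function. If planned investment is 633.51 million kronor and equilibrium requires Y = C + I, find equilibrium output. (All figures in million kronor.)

Y = 2809

MPC = (5742.16 − 4167.14)/(8656 − 6074) = 1575.02/2582 = 0.61
a = 4167.14 − 0.61(6074) = 462
Equilibrium: Y = 462 + 0.61Y + 633.51
0.39Y = 1095.51, so Y = 1095.51/0.39 = 2809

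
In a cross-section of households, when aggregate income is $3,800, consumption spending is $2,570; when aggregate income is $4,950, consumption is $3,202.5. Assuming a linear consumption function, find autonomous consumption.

MPC = ΔC/ΔY = (3202.5 − 2570)/(4950 − 3800) = 632.5/1150 = 0.55
a = C − MPC·Y = 2570 − 0.55(3800) = 2570 − 2090 = 480

a = 480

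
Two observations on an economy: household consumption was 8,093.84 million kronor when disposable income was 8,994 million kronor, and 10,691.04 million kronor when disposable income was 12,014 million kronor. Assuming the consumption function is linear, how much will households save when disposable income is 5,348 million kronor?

S = 389.72

MPC = (10691.04 − 8093.84)/(12014 − 8994) = 2597.2/3020 = 0.86
a = 8093.84 − 0.86(8994) = 8093.84 − 7734.84 = 359
C = 359 + 0.86(5348) = 4958.28
S = 5348 − 4958.28 = 389.72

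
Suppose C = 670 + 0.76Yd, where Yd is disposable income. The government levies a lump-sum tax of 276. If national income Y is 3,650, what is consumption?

C = 3234.24

Yd = Y − T = 3650 − 276 = 3374
C = 670 + 0.76(3374) = 670 + 2564.24 = 3234.24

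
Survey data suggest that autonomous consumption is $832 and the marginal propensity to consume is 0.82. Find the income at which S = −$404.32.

S = Y − C = -832 + 0.18Y
-832 + 0.18Y = -404.32, so 0.18Y = 427.68 and Y = 2376

Y = 2376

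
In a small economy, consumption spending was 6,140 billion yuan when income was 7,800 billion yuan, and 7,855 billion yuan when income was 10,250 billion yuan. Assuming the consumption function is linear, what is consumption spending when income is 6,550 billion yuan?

MPC = (7855 − 6140)/(10250 − 7800) = 1715/2450 = 0.7
a = 6140 − 0.7(7800) = 6140 − 5460 = 680
C = 680 + 0.7(6550) = 680 + 4585 = 5265

C = 5265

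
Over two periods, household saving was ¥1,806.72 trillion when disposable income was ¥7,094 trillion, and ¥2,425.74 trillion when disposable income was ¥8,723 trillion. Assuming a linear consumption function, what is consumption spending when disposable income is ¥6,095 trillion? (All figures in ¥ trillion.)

C = 4667.9

MPS = ΔS/ΔY = (2425.74 − 1806.72)/(8723 − 7094) = 619.02/1629 = 0.38
MPC = 1 − MPS = 0.62
Autonomous saving = 1806.72 − 0.38(7094) = -889, so a = 889
C = 889 + 0.62(6095) = 889 + 3778.9 = 4667.9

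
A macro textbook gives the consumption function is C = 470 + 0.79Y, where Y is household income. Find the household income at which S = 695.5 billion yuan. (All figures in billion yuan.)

S = Y − C = -470 + 0.21Y
-470 + 0.21Y = 695.5, so 0.21Y = 1165.5 and Y = 5550

Y = 5550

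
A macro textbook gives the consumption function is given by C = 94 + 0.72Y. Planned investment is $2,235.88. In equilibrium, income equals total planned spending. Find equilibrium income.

Y = C + I = 94 + 0.72Y + 2235.88
Y − 0.72Y = 2329.88
0.28Y = 2329.88, so Y = 2329.88/0.28 = 8321

Y = 8321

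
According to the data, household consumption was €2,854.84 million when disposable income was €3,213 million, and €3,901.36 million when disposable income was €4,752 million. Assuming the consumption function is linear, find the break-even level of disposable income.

MPC = (3901.36 − 2854.84)/(4752 − 3213) = 1046.52/1539 = 0.68
a = 2854.84 − 0.68(3213) = 2854.84 − 2184.84 = 670
Break-even: Y = a/(1−MPC) = 670/0.32 = 2093.75

Y = 2093.75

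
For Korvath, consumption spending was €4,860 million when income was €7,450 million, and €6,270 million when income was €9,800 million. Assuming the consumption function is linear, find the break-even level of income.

Y = 975

MPC = (6270 − 4860)/(9800 − 7450) = 1410/2350 = 0.6
a = 4860 − 0.6(7450) = 4860 − 4470 = 390
Break-even: Y = a/(1−MPC) = 390/0.4 = 975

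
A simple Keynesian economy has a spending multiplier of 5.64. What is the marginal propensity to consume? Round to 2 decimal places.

MPC = 0.82

k = 1/(1 − MPC), so 1 − MPC = 1/k = 1/5.64 = 0.1773
MPC = 1 − 0.1773 = 0.82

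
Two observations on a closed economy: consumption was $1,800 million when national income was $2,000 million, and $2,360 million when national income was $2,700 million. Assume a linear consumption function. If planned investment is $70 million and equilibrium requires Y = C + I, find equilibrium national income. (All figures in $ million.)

MPC = (2360 − 1800)/(2700 − 2000) = 560/700 = 0.8
a = 1800 − 0.8(2000) = 200
Equilibrium: Y = 200 + 0.8Y + 70
0.2Y = 270, so Y = 270/0.2 = 1350

Y = 1350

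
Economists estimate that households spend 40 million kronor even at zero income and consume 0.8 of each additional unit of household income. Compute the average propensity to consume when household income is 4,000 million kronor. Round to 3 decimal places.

APC = 0.810

C = 40 + 0.8(4000) = 3240
APC = C/Y = 3240/4000 = 0.810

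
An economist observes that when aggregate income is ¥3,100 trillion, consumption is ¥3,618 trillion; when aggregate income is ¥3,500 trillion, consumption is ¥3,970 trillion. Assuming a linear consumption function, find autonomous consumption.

a = 890

MPC = ΔC/ΔY = (3970 − 3618)/(3500 − 3100) = 352/400 = 0.88
a = C − MPC·Y = 3618 − 0.88(3100) = 3618 − 2728 = 890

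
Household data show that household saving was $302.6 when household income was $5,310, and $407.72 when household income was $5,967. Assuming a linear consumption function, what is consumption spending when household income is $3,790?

MPS = ΔS/ΔY = (407.72 − 302.6)/(5967 − 5310) = 105.12/657 = 0.16
MPC = 1 − MPS = 0.84
Autonomous saving = 302.6 − 0.16(5310) = -547, so a = 547
C = 547 + 0.84(3790) = 547 + 3183.6 = 3730.6

C = 3730.6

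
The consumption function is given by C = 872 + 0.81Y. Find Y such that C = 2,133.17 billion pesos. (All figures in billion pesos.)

Y = 1557

872 + 0.81Y = 2133.17
0.81Y = 1261.17, so Y = 1261.17/0.81 = 1557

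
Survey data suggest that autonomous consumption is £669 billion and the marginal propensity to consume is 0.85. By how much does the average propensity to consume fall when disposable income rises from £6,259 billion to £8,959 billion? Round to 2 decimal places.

At Y = 6259: C = 669 + 0.85(6259) = 5989.15, APC = 5989.15/6259 = 0.957
At Y = 8959: C = 8284.15, APC = 8284.15/8959 = 0.925
Fall in APC = 0.957 − 0.925 = 0.032 ≈ 0.03

ΔAPC = 0.03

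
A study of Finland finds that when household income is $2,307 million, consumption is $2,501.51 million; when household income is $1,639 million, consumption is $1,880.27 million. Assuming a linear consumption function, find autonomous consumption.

MPC = ΔC/ΔY = (2501.51 − 1880.27)/(2307 − 1639) = 621.24/668 = 0.93
a = C − MPC·Y = 1880.27 − 0.93(1639) = 1880.27 − 1524.27 = 356

a = 356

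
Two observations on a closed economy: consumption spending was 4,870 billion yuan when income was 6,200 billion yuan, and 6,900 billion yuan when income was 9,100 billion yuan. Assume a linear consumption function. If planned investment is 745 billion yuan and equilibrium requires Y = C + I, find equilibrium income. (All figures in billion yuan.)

MPC = (6900 − 4870)/(9100 − 6200) = 2030/2900 = 0.7
a = 4870 − 0.7(6200) = 530
Equilibrium: Y = 530 + 0.7Y + 745
0.3Y = 1275, so Y = 1275/0.3 = 4250

Y = 4250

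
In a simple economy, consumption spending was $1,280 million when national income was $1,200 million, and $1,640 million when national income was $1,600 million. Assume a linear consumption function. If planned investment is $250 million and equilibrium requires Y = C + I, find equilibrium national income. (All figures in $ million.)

MPC = (1640 − 1280)/(1600 − 1200) = 360/400 = 0.9
a = 1280 − 0.9(1200) = 200
Equilibrium: Y = 200 + 0.9Y + 250
0.1Y = 450, so Y = 450/0.1 = 4500

Y = 4500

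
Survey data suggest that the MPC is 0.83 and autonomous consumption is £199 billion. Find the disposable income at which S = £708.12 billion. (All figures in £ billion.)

S = Y − C = -199 + 0.17Y
-199 + 0.17Y = 708.12, so 0.17Y = 907.12 and Y = 5336

Y = 5336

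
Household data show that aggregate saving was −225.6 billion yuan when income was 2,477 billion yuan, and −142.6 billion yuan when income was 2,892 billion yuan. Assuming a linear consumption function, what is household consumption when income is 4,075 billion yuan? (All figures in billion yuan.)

MPS = ΔS/ΔY = (-142.6 − (-225.6))/(2892 − 2477) = 83/415 = 0.2
MPC = 1 − MPS = 0.8
Autonomous saving = -225.6 − 0.2(2477) = -721, so a = 721
C = 721 + 0.8(4075) = 721 + 3260 = 3981

C = 3981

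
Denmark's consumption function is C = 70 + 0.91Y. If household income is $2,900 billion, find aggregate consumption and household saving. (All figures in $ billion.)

C = 2709; S = 191

C = 70 + 0.91(2900) = 70 + 2639 = 2709
S = Y − C = 2900 − 2709 = 191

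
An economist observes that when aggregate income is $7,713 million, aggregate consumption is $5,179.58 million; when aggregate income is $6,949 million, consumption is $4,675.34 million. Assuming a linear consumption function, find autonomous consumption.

a = 89

MPC = ΔC/ΔY = (5179.58 − 4675.34)/(7713 − 6949) = 504.24/764 = 0.66
a = C − MPC·Y = 4675.34 − 0.66(6949) = 4675.34 − 4586.34 = 89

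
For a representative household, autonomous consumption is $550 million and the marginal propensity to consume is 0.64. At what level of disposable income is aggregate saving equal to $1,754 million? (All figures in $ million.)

Y = 6400

S = Y − C = -550 + 0.36Y
-550 + 0.36Y = 1754, so 0.36Y = 2304 and Y = 6400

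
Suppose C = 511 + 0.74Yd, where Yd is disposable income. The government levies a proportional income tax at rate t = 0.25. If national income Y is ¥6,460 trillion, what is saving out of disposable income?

S = 748.7

Yd = (1 − 0.25)(6460) = 0.75(6460) = 4845
C = 511 + 0.74(4845) = 511 + 3585.3 = 4096.3
S = Yd − C = 4845 − 4096.3 = 748.7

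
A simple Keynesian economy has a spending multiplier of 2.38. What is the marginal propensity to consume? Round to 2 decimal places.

k = 1/(1 − MPC), so 1 − MPC = 1/k = 1/2.38 = 0.4202
MPC = 1 − 0.4202 = 0.58

MPC = 0.58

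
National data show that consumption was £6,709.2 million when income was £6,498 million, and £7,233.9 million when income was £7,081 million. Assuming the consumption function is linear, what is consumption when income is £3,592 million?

MPC = (7233.9 − 6709.2)/(7081 − 6498) = 524.7/583 = 0.9
a = 6709.2 − 0.9(6498) = 6709.2 − 5848.2 = 861
C = 861 + 0.9(3592) = 861 + 3232.8 = 4093.8

C = 4093.8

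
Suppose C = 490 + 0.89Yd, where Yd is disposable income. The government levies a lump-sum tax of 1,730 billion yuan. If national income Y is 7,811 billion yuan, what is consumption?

Yd = Y − T = 7811 − 1730 = 6081
C = 490 + 0.89(6081) = 490 + 5412.09 = 5902.09

C = 5902.09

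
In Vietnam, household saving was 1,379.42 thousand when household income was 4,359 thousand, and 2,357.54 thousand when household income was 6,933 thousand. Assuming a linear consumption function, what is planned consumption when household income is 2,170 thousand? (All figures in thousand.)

MPS = ΔS/ΔY = (2357.54 − 1379.42)/(6933 − 4359) = 978.12/2574 = 0.38
MPC = 1 − MPS = 0.62
Autonomous saving = 1379.42 − 0.38(4359) = -277, so a = 277
C = 277 + 0.62(2170) = 277 + 1345.4 = 1622.4

C = 1622.4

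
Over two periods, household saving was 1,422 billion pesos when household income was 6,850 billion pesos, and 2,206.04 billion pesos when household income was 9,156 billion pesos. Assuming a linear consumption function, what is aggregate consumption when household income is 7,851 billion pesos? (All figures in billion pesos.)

MPS = ΔS/ΔY = (2206.04 − 1422)/(9156 − 6850) = 784.04/2306 = 0.34
MPC = 1 − MPS = 0.66
Autonomous saving = 1422 − 0.34(6850) = -907, so a = 907
C = 907 + 0.66(7851) = 907 + 5181.66 = 6088.66

C = 6088.66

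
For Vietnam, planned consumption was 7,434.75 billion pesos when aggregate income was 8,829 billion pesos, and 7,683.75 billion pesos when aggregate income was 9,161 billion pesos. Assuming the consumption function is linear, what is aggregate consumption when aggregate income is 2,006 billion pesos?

C = 2317.5

MPC = (7683.75 − 7434.75)/(9161 − 8829) = 249/332 = 0.75
a = 7434.75 − 0.75(8829) = 7434.75 − 6621.75 = 813
C = 813 + 0.75(2006) = 813 + 1504.5 = 2317.5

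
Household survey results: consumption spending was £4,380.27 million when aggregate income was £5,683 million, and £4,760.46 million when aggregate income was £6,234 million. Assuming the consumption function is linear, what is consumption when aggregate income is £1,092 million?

MPC = (4760.46 − 4380.27)/(6234 − 5683) = 380.19/551 = 0.69
a = 4380.27 − 0.69(5683) = 4380.27 − 3921.27 = 459
C = 459 + 0.69(1092) = 459 + 753.48 = 1212.48

C = 1212.48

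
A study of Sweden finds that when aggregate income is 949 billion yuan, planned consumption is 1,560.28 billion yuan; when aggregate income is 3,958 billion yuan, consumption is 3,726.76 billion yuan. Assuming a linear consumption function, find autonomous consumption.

a = 877

MPC = ΔC/ΔY = (3726.76 − 1560.28)/(3958 − 949) = 2166.48/3009 = 0.72
a = C − MPC·Y = 1560.28 − 0.72(949) = 1560.28 − 683.28 = 877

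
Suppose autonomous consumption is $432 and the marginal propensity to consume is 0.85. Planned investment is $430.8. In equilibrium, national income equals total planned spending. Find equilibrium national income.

Y = 5752

Y = C + I = 432 + 0.85Y + 430.8
Y − 0.85Y = 862.8
0.15Y = 862.8, so Y = 862.8/0.15 = 5752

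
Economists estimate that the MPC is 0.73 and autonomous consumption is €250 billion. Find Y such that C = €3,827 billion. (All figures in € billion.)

250 + 0.73Y = 3827
0.73Y = 3577, so Y = 3577/0.73 = 4900

Y = 4900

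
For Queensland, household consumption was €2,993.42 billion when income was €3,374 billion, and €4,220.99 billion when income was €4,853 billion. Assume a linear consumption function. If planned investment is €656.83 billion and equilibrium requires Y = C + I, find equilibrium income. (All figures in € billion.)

MPC = (4220.99 − 2993.42)/(4853 − 3374) = 1227.57/1479 = 0.83
a = 2993.42 − 0.83(3374) = 193
Equilibrium: Y = 193 + 0.83Y + 656.83
0.17Y = 849.83, so Y = 849.83/0.17 = 4999

Y = 4999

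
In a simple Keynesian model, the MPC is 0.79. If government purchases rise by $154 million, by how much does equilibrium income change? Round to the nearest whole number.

The multiplier is 1/(1 − MPC) = 1/0.21.
ΔY = 154/0.21 = 733.33 ≈ 733

ΔY ≈ 733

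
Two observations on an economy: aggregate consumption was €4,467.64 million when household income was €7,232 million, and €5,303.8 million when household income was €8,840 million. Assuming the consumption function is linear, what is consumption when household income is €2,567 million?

MPC = (5303.8 − 4467.64)/(8840 − 7232) = 836.16/1608 = 0.52
a = 4467.64 − 0.52(7232) = 4467.64 − 3760.64 = 707
C = 707 + 0.52(2567) = 707 + 1334.84 = 2041.84

C = 2041.84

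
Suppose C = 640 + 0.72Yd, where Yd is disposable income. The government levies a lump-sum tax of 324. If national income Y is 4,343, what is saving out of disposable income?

S = 485.32

Yd = Y − T = 4343 − 324 = 4019
C = 640 + 0.72(4019) = 640 + 2893.68 = 3533.68
S = Yd − C = 4019 − 3533.68 = 485.32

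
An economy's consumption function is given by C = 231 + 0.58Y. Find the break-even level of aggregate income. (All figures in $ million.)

Y = 550

At break-even, C = Y: 231 + 0.58Y = Y
0.42Y = 231, so Y = 231/0.42 = 550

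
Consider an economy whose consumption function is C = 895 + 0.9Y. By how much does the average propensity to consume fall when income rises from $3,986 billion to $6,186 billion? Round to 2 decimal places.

At Y = 3986: C = 895 + 0.9(3986) = 4482.4, APC = 4482.4/3986 = 1.125
At Y = 6186: C = 6462.4, APC = 6462.4/6186 = 1.045
Fall in APC = 1.125 − 1.045 = 0.08

ΔAPC = 0.08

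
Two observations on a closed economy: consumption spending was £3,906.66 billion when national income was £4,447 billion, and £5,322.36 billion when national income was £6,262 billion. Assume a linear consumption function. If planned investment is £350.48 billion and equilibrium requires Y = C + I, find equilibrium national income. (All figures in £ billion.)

MPC = (5322.36 − 3906.66)/(6262 − 4447) = 1415.7/1815 = 0.78
a = 3906.66 − 0.78(4447) = 438
Equilibrium: Y = 438 + 0.78Y + 350.48
0.22Y = 788.48, so Y = 788.48/0.22 = 3584

Y = 3584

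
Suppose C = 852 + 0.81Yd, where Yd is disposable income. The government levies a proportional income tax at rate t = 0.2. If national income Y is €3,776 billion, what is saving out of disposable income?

S = -278.048

Yd = (1 − 0.2)(3776) = 0.8(3776) = 3020.8
C = 852 + 0.81(3020.8) = 852 + 2446.848 = 3298.848
S = Yd − C = 3020.8 − 3298.848 = -278.048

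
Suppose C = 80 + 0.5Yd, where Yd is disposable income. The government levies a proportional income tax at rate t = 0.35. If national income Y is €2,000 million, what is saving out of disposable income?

S = 570

Yd = (1 − 0.35)(2000) = 0.65(2000) = 1300
C = 80 + 0.5(1300) = 80 + 650 = 730
S = Yd − C = 1300 − 730 = 570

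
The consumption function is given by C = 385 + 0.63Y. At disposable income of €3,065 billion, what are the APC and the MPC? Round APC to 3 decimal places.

MPC = 0.63 (the slope of the consumption function)
C = 385 + 0.63(3065) = 2315.95, so APC = 2315.95/3065 = 0.756

APC = 0.756; MPC = 0.63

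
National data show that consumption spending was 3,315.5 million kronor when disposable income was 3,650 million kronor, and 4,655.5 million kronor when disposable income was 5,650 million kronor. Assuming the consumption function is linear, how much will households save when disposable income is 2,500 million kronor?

S = -45

MPC = (4655.5 − 3315.5)/(5650 − 3650) = 1340/2000 = 0.67
a = 3315.5 − 0.67(3650) = 3315.5 − 2445.5 = 870
C = 870 + 0.67(2500) = 2545
S = 2500 − 2545 = -45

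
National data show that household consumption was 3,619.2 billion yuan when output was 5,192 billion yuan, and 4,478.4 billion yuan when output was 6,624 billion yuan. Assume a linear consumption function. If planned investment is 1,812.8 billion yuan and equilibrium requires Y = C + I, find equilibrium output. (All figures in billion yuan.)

Y = 5792

MPC = (4478.4 − 3619.2)/(6624 − 5192) = 859.2/1432 = 0.6
a = 3619.2 − 0.6(5192) = 504
Equilibrium: Y = 504 + 0.6Y + 1812.8
0.4Y = 2316.8, so Y = 2316.8/0.4 = 5792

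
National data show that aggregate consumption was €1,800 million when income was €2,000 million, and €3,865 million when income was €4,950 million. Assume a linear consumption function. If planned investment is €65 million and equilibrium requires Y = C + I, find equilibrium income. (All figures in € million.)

MPC = (3865 − 1800)/(4950 − 2000) = 2065/2950 = 0.7
a = 1800 − 0.7(2000) = 400
Equilibrium: Y = 400 + 0.7Y + 65
0.3Y = 465, so Y = 465/0.3 = 1550

Y = 1550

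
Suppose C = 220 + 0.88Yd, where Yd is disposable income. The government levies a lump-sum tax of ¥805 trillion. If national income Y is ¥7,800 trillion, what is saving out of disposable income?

Yd = Y − T = 7800 − 805 = 6995
C = 220 + 0.88(6995) = 220 + 6155.6 = 6375.6
S = Yd − C = 6995 − 6375.6 = 619.4

S = 619.4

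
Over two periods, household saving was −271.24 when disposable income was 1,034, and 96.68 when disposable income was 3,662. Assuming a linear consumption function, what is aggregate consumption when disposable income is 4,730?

C = 4483.8

MPS = ΔS/ΔY = (96.68 − (-271.24))/(3662 − 1034) = 367.92/2628 = 0.14
MPC = 1 − MPS = 0.86
Autonomous saving = -271.24 − 0.14(1034) = -416, so a = 416
C = 416 + 0.86(4730) = 416 + 4067.8 = 4483.8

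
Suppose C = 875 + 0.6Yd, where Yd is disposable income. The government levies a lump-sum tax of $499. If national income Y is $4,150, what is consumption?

C = 3065.6

Yd = Y − T = 4150 − 499 = 3651
C = 875 + 0.6(3651) = 875 + 2190.6 = 3065.6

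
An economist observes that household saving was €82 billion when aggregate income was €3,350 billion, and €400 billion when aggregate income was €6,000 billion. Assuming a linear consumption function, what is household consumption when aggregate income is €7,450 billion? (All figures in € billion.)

C = 6876

MPS = ΔS/ΔY = (400 − 82)/(6000 − 3350) = 318/2650 = 0.12
MPC = 1 − MPS = 0.88
Autonomous saving = 82 − 0.12(3350) = -320, so a = 320
C = 320 + 0.88(7450) = 320 + 6556 = 6876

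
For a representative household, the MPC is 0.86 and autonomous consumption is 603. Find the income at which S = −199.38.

S = Y − C = -603 + 0.14Y
-603 + 0.14Y = -199.38, so 0.14Y = 403.62 and Y = 2883

Y = 2883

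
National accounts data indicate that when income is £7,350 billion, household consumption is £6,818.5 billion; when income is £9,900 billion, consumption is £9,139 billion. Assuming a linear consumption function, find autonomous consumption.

MPC = ΔC/ΔY = (9139 − 6818.5)/(9900 − 7350) = 2320.5/2550 = 0.91
a = C − MPC·Y = 6818.5 − 0.91(7350) = 6818.5 − 6688.5 = 130

a = 130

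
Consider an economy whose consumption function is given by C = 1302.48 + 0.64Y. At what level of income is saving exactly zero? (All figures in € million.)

At break-even, C = Y: 1302.48 + 0.64Y = Y
0.36Y = 1302.48, so Y = 1302.48/0.36 = 3618

Y = 3618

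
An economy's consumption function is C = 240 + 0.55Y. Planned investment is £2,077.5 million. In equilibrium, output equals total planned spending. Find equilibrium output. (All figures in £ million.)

Y = C + I = 240 + 0.55Y + 2077.5
Y − 0.55Y = 2317.5
0.45Y = 2317.5, so Y = 2317.5/0.45 = 5150

Y = 5150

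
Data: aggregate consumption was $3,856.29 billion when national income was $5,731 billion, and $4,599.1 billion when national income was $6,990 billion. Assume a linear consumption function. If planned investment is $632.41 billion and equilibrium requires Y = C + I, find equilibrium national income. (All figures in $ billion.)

MPC = (4599.1 − 3856.29)/(6990 − 5731) = 742.81/1259 = 0.59
a = 3856.29 − 0.59(5731) = 475
Equilibrium: Y = 475 + 0.59Y + 632.41
0.41Y = 1107.41, so Y = 1107.41/0.41 = 2701

Y = 2701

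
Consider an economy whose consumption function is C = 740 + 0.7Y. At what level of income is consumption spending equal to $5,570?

Y = 6900

740 + 0.7Y = 5570
0.7Y = 4830, so Y = 4830/0.7 = 6900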